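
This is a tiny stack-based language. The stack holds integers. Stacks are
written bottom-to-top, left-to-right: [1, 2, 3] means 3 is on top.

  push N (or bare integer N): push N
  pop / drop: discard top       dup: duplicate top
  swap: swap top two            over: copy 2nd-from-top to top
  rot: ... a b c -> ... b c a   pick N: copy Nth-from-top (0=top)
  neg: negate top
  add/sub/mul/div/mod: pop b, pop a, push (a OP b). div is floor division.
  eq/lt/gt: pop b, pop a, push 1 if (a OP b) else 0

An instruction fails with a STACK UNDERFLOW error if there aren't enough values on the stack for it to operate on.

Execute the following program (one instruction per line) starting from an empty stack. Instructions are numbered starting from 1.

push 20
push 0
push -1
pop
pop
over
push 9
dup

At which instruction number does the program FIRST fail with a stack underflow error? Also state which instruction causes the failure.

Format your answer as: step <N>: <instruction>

Step 1 ('push 20'): stack = [20], depth = 1
Step 2 ('push 0'): stack = [20, 0], depth = 2
Step 3 ('push -1'): stack = [20, 0, -1], depth = 3
Step 4 ('pop'): stack = [20, 0], depth = 2
Step 5 ('pop'): stack = [20], depth = 1
Step 6 ('over'): needs 2 value(s) but depth is 1 — STACK UNDERFLOW

Answer: step 6: over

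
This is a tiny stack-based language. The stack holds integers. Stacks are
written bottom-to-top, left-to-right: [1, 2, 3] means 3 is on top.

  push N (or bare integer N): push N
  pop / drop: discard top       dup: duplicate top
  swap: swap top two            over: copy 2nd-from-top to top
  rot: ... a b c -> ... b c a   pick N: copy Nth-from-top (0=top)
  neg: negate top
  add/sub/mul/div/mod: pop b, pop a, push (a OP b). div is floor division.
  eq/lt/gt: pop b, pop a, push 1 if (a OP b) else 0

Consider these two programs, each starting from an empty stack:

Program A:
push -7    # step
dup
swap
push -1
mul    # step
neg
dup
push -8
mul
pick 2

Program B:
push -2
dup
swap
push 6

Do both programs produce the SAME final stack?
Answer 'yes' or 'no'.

Program A trace:
  After 'push -7': [-7]
  After 'dup': [-7, -7]
  After 'swap': [-7, -7]
  After 'push -1': [-7, -7, -1]
  After 'mul': [-7, 7]
  After 'neg': [-7, -7]
  After 'dup': [-7, -7, -7]
  After 'push -8': [-7, -7, -7, -8]
  After 'mul': [-7, -7, 56]
  After 'pick 2': [-7, -7, 56, -7]
Program A final stack: [-7, -7, 56, -7]

Program B trace:
  After 'push -2': [-2]
  After 'dup': [-2, -2]
  After 'swap': [-2, -2]
  After 'push 6': [-2, -2, 6]
Program B final stack: [-2, -2, 6]
Same: no

Answer: no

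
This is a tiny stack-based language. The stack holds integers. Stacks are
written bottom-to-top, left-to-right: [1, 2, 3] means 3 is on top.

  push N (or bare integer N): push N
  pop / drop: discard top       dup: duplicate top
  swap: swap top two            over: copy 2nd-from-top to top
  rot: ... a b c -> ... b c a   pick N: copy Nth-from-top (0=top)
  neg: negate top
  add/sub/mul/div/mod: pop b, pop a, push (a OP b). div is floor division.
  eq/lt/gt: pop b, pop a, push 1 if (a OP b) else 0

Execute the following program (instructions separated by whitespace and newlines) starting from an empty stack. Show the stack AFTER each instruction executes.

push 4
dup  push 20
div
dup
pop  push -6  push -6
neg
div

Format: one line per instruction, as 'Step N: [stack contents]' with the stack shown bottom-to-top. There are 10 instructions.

Step 1: [4]
Step 2: [4, 4]
Step 3: [4, 4, 20]
Step 4: [4, 0]
Step 5: [4, 0, 0]
Step 6: [4, 0]
Step 7: [4, 0, -6]
Step 8: [4, 0, -6, -6]
Step 9: [4, 0, -6, 6]
Step 10: [4, 0, -1]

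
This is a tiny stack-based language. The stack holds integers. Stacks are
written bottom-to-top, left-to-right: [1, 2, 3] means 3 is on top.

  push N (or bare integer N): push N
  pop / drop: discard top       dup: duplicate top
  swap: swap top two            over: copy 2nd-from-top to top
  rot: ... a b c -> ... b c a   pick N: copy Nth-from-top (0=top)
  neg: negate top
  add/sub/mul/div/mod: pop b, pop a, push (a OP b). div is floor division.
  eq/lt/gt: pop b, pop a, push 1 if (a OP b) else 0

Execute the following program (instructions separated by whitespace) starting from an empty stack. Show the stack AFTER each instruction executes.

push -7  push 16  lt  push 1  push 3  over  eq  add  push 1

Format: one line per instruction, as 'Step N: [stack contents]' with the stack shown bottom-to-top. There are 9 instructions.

Step 1: [-7]
Step 2: [-7, 16]
Step 3: [1]
Step 4: [1, 1]
Step 5: [1, 1, 3]
Step 6: [1, 1, 3, 1]
Step 7: [1, 1, 0]
Step 8: [1, 1]
Step 9: [1, 1, 1]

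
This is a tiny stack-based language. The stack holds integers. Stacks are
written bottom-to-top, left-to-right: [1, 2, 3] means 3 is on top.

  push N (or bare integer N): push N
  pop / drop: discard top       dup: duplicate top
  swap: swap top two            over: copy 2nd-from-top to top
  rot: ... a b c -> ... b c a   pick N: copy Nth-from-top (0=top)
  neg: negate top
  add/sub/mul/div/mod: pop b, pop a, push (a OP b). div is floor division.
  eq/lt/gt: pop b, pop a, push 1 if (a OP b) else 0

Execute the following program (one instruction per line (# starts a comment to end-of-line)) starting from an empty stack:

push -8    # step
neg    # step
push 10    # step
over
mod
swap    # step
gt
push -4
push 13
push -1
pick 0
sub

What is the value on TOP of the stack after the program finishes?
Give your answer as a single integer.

Answer: 0

Derivation:
After 'push -8': [-8]
After 'neg': [8]
After 'push 10': [8, 10]
After 'over': [8, 10, 8]
After 'mod': [8, 2]
After 'swap': [2, 8]
After 'gt': [0]
After 'push -4': [0, -4]
After 'push 13': [0, -4, 13]
After 'push -1': [0, -4, 13, -1]
After 'pick 0': [0, -4, 13, -1, -1]
After 'sub': [0, -4, 13, 0]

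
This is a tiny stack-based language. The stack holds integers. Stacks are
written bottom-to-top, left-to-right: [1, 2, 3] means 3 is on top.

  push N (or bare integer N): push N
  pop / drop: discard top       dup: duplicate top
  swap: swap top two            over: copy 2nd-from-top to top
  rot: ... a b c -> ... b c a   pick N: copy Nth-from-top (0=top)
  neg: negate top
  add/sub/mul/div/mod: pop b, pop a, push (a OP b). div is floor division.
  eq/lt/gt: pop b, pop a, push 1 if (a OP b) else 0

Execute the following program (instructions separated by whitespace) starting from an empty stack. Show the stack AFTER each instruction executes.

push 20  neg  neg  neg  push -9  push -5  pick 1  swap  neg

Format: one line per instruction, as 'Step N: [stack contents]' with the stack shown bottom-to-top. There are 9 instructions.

Step 1: [20]
Step 2: [-20]
Step 3: [20]
Step 4: [-20]
Step 5: [-20, -9]
Step 6: [-20, -9, -5]
Step 7: [-20, -9, -5, -9]
Step 8: [-20, -9, -9, -5]
Step 9: [-20, -9, -9, 5]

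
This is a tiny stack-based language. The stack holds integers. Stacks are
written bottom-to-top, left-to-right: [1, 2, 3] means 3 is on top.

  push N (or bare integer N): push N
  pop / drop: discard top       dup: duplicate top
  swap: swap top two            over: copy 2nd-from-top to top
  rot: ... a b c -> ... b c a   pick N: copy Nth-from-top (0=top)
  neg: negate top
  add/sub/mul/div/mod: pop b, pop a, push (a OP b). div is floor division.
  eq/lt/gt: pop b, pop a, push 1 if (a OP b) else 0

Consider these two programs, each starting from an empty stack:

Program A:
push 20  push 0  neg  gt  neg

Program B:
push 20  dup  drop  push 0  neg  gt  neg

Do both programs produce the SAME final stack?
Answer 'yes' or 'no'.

Program A trace:
  After 'push 20': [20]
  After 'push 0': [20, 0]
  After 'neg': [20, 0]
  After 'gt': [1]
  After 'neg': [-1]
Program A final stack: [-1]

Program B trace:
  After 'push 20': [20]
  After 'dup': [20, 20]
  After 'drop': [20]
  After 'push 0': [20, 0]
  After 'neg': [20, 0]
  After 'gt': [1]
  After 'neg': [-1]
Program B final stack: [-1]
Same: yes

Answer: yes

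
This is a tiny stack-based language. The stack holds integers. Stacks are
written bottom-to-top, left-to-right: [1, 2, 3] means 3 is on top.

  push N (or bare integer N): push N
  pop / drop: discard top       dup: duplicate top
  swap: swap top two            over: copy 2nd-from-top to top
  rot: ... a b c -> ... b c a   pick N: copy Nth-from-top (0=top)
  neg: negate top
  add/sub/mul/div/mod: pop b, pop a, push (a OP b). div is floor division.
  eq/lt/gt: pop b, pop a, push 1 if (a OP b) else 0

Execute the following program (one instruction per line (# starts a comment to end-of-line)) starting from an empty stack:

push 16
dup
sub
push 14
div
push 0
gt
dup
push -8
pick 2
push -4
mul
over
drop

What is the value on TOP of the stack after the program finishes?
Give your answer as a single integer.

After 'push 16': [16]
After 'dup': [16, 16]
After 'sub': [0]
After 'push 14': [0, 14]
After 'div': [0]
After 'push 0': [0, 0]
After 'gt': [0]
After 'dup': [0, 0]
After 'push -8': [0, 0, -8]
After 'pick 2': [0, 0, -8, 0]
After 'push -4': [0, 0, -8, 0, -4]
After 'mul': [0, 0, -8, 0]
After 'over': [0, 0, -8, 0, -8]
After 'drop': [0, 0, -8, 0]

Answer: 0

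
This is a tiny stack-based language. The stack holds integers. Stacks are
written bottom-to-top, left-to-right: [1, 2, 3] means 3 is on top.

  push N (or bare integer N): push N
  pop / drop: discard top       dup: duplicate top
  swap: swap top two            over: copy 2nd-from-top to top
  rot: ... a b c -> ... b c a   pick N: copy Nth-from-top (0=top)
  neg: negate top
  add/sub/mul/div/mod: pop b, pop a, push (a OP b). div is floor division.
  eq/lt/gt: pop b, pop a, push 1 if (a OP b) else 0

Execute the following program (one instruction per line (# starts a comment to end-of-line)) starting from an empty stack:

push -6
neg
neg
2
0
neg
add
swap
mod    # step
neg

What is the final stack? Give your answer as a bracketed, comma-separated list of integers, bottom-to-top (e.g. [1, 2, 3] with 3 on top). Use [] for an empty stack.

Answer: [4]

Derivation:
After 'push -6': [-6]
After 'neg': [6]
After 'neg': [-6]
After 'push 2': [-6, 2]
After 'push 0': [-6, 2, 0]
After 'neg': [-6, 2, 0]
After 'add': [-6, 2]
After 'swap': [2, -6]
After 'mod': [-4]
After 'neg': [4]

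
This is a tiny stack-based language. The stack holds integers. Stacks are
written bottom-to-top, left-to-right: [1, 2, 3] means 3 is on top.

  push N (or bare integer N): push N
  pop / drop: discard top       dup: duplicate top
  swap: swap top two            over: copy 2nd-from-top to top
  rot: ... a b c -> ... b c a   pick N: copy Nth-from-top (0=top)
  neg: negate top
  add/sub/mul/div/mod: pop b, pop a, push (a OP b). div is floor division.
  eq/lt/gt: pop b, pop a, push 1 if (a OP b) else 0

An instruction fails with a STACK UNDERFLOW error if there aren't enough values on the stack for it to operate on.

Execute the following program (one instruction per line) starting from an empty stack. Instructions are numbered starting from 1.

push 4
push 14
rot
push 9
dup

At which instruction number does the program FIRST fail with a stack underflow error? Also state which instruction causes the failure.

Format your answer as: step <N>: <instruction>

Answer: step 3: rot

Derivation:
Step 1 ('push 4'): stack = [4], depth = 1
Step 2 ('push 14'): stack = [4, 14], depth = 2
Step 3 ('rot'): needs 3 value(s) but depth is 2 — STACK UNDERFLOW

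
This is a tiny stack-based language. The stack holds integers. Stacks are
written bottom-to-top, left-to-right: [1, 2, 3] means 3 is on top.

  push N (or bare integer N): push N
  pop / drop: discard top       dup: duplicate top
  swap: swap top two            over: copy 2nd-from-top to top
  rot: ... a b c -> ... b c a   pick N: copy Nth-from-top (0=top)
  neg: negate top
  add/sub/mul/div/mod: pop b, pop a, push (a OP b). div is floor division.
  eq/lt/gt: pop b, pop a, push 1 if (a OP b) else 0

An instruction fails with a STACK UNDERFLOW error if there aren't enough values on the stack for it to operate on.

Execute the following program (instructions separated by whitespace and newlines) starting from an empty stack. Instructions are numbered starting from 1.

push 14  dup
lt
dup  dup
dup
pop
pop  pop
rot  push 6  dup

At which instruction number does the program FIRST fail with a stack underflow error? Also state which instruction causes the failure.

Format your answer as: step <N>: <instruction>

Step 1 ('push 14'): stack = [14], depth = 1
Step 2 ('dup'): stack = [14, 14], depth = 2
Step 3 ('lt'): stack = [0], depth = 1
Step 4 ('dup'): stack = [0, 0], depth = 2
Step 5 ('dup'): stack = [0, 0, 0], depth = 3
Step 6 ('dup'): stack = [0, 0, 0, 0], depth = 4
Step 7 ('pop'): stack = [0, 0, 0], depth = 3
Step 8 ('pop'): stack = [0, 0], depth = 2
Step 9 ('pop'): stack = [0], depth = 1
Step 10 ('rot'): needs 3 value(s) but depth is 1 — STACK UNDERFLOW

Answer: step 10: rot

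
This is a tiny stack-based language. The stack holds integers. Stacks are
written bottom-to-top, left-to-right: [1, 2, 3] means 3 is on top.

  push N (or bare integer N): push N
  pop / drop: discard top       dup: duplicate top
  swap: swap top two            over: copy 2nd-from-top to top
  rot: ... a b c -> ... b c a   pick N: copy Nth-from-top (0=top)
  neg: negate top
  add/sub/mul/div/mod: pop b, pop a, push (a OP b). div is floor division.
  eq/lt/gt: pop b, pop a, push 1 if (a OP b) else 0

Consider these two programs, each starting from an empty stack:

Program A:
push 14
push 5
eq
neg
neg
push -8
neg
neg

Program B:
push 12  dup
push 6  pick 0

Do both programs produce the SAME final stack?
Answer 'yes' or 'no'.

Program A trace:
  After 'push 14': [14]
  After 'push 5': [14, 5]
  After 'eq': [0]
  After 'neg': [0]
  After 'neg': [0]
  After 'push -8': [0, -8]
  After 'neg': [0, 8]
  After 'neg': [0, -8]
Program A final stack: [0, -8]

Program B trace:
  After 'push 12': [12]
  After 'dup': [12, 12]
  After 'push 6': [12, 12, 6]
  After 'pick 0': [12, 12, 6, 6]
Program B final stack: [12, 12, 6, 6]
Same: no

Answer: no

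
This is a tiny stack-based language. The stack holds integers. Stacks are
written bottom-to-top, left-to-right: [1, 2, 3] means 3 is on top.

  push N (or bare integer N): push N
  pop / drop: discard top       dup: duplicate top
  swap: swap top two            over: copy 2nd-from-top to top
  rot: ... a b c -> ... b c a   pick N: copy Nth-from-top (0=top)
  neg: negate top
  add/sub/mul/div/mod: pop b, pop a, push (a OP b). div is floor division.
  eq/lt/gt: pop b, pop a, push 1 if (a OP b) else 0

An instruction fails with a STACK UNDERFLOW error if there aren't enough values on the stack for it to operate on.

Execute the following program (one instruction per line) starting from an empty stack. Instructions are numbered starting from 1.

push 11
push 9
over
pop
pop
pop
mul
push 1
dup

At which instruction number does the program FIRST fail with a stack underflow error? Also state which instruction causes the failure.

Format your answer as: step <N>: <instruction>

Answer: step 7: mul

Derivation:
Step 1 ('push 11'): stack = [11], depth = 1
Step 2 ('push 9'): stack = [11, 9], depth = 2
Step 3 ('over'): stack = [11, 9, 11], depth = 3
Step 4 ('pop'): stack = [11, 9], depth = 2
Step 5 ('pop'): stack = [11], depth = 1
Step 6 ('pop'): stack = [], depth = 0
Step 7 ('mul'): needs 2 value(s) but depth is 0 — STACK UNDERFLOW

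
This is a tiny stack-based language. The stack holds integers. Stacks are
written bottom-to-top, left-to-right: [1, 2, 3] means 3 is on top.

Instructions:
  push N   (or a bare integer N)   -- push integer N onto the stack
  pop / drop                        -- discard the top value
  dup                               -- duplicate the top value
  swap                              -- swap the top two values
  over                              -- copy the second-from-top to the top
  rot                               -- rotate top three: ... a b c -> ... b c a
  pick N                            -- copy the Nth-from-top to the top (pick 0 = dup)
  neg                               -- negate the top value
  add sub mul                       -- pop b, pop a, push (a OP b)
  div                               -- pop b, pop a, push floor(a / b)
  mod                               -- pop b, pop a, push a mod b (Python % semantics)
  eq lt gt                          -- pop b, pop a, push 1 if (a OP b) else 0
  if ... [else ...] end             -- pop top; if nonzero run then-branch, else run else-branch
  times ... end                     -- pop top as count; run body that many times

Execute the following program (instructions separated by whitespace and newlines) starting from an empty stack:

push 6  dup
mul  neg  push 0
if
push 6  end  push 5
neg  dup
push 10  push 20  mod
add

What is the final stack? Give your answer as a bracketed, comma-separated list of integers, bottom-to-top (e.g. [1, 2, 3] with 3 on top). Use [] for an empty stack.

Answer: [-36, -5, 5]

Derivation:
After 'push 6': [6]
After 'dup': [6, 6]
After 'mul': [36]
After 'neg': [-36]
After 'push 0': [-36, 0]
After 'if': [-36]
After 'push 5': [-36, 5]
After 'neg': [-36, -5]
After 'dup': [-36, -5, -5]
After 'push 10': [-36, -5, -5, 10]
After 'push 20': [-36, -5, -5, 10, 20]
After 'mod': [-36, -5, -5, 10]
After 'add': [-36, -5, 5]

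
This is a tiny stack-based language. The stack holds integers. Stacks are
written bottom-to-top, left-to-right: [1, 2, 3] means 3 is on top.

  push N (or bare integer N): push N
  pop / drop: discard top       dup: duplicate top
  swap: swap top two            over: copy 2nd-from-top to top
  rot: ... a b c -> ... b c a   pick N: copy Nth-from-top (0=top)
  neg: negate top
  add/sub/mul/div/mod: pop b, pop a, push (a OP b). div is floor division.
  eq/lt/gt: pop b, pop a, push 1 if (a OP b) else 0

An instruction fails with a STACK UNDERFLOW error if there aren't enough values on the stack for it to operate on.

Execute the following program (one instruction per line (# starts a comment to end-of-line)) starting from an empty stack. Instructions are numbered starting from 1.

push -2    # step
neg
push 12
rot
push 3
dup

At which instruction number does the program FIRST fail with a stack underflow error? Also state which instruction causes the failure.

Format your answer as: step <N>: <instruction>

Step 1 ('push -2'): stack = [-2], depth = 1
Step 2 ('neg'): stack = [2], depth = 1
Step 3 ('push 12'): stack = [2, 12], depth = 2
Step 4 ('rot'): needs 3 value(s) but depth is 2 — STACK UNDERFLOW

Answer: step 4: rot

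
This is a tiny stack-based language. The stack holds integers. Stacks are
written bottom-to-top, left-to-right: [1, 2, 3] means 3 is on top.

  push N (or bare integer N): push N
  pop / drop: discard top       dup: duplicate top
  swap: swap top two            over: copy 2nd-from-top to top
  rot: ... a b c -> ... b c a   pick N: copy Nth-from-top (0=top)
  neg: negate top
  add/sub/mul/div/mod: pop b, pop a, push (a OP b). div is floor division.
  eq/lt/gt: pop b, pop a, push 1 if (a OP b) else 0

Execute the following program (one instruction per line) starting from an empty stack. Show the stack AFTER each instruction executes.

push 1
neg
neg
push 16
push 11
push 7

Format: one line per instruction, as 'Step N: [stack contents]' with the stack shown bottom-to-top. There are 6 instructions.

Step 1: [1]
Step 2: [-1]
Step 3: [1]
Step 4: [1, 16]
Step 5: [1, 16, 11]
Step 6: [1, 16, 11, 7]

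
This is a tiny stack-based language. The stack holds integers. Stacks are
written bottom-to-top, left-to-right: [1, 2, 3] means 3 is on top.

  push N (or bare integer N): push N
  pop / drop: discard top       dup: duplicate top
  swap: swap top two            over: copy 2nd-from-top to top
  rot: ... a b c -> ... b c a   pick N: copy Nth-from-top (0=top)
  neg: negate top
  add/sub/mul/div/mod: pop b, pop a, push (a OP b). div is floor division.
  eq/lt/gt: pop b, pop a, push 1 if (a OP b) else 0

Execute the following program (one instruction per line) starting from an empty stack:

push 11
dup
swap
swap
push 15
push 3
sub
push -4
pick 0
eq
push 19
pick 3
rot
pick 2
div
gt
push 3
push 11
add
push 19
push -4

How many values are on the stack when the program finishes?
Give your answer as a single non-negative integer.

Answer: 8

Derivation:
After 'push 11': stack = [11] (depth 1)
After 'dup': stack = [11, 11] (depth 2)
After 'swap': stack = [11, 11] (depth 2)
After 'swap': stack = [11, 11] (depth 2)
After 'push 15': stack = [11, 11, 15] (depth 3)
After 'push 3': stack = [11, 11, 15, 3] (depth 4)
After 'sub': stack = [11, 11, 12] (depth 3)
After 'push -4': stack = [11, 11, 12, -4] (depth 4)
After 'pick 0': stack = [11, 11, 12, -4, -4] (depth 5)
After 'eq': stack = [11, 11, 12, 1] (depth 4)
  ...
After 'pick 3': stack = [11, 11, 12, 1, 19, 11] (depth 6)
After 'rot': stack = [11, 11, 12, 19, 11, 1] (depth 6)
After 'pick 2': stack = [11, 11, 12, 19, 11, 1, 19] (depth 7)
After 'div': stack = [11, 11, 12, 19, 11, 0] (depth 6)
After 'gt': stack = [11, 11, 12, 19, 1] (depth 5)
After 'push 3': stack = [11, 11, 12, 19, 1, 3] (depth 6)
After 'push 11': stack = [11, 11, 12, 19, 1, 3, 11] (depth 7)
After 'add': stack = [11, 11, 12, 19, 1, 14] (depth 6)
After 'push 19': stack = [11, 11, 12, 19, 1, 14, 19] (depth 7)
After 'push -4': stack = [11, 11, 12, 19, 1, 14, 19, -4] (depth 8)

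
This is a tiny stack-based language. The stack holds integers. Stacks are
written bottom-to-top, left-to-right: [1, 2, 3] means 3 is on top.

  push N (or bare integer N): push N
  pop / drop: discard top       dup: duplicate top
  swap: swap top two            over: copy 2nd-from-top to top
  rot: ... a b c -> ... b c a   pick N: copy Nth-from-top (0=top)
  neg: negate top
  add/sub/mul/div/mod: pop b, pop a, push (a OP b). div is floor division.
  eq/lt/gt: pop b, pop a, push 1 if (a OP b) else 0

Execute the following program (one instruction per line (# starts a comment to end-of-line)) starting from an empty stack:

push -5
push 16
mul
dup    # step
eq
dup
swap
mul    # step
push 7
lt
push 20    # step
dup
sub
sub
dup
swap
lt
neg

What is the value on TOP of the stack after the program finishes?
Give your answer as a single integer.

Answer: 0

Derivation:
After 'push -5': [-5]
After 'push 16': [-5, 16]
After 'mul': [-80]
After 'dup': [-80, -80]
After 'eq': [1]
After 'dup': [1, 1]
After 'swap': [1, 1]
After 'mul': [1]
After 'push 7': [1, 7]
After 'lt': [1]
After 'push 20': [1, 20]
After 'dup': [1, 20, 20]
After 'sub': [1, 0]
After 'sub': [1]
After 'dup': [1, 1]
After 'swap': [1, 1]
After 'lt': [0]
After 'neg': [0]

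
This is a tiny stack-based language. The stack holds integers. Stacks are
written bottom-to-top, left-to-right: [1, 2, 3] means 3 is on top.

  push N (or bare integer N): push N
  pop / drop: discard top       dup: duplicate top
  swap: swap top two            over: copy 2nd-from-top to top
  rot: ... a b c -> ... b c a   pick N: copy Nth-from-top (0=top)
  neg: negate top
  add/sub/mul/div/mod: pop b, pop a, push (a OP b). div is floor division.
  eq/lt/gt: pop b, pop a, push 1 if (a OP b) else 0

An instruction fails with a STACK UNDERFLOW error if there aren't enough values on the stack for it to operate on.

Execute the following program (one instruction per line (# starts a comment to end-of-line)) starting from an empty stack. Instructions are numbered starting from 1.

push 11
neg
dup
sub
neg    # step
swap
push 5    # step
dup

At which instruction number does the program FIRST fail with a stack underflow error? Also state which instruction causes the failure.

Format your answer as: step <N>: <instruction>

Answer: step 6: swap

Derivation:
Step 1 ('push 11'): stack = [11], depth = 1
Step 2 ('neg'): stack = [-11], depth = 1
Step 3 ('dup'): stack = [-11, -11], depth = 2
Step 4 ('sub'): stack = [0], depth = 1
Step 5 ('neg'): stack = [0], depth = 1
Step 6 ('swap'): needs 2 value(s) but depth is 1 — STACK UNDERFLOW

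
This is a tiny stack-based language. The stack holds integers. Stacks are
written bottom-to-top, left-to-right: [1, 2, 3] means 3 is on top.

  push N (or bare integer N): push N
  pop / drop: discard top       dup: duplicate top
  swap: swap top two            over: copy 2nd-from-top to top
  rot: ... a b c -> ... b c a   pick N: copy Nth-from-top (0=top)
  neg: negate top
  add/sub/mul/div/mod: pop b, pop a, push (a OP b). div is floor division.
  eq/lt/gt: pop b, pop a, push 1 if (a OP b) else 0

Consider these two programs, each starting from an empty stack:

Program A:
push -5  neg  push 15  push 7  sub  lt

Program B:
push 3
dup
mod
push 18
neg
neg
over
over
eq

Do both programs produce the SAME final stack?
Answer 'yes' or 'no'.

Answer: no

Derivation:
Program A trace:
  After 'push -5': [-5]
  After 'neg': [5]
  After 'push 15': [5, 15]
  After 'push 7': [5, 15, 7]
  After 'sub': [5, 8]
  After 'lt': [1]
Program A final stack: [1]

Program B trace:
  After 'push 3': [3]
  After 'dup': [3, 3]
  After 'mod': [0]
  After 'push 18': [0, 18]
  After 'neg': [0, -18]
  After 'neg': [0, 18]
  After 'over': [0, 18, 0]
  After 'over': [0, 18, 0, 18]
  After 'eq': [0, 18, 0]
Program B final stack: [0, 18, 0]
Same: no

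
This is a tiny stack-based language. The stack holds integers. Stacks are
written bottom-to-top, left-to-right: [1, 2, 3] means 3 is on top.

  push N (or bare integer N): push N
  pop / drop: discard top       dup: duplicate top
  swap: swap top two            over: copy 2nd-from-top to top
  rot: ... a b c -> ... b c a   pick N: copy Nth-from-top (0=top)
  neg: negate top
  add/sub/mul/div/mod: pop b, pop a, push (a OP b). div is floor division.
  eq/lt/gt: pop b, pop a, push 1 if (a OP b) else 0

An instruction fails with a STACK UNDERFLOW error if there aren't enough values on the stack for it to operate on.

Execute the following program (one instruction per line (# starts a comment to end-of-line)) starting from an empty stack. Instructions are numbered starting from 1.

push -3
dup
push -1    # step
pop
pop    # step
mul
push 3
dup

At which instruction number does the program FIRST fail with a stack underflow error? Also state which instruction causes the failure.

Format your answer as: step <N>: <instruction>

Step 1 ('push -3'): stack = [-3], depth = 1
Step 2 ('dup'): stack = [-3, -3], depth = 2
Step 3 ('push -1'): stack = [-3, -3, -1], depth = 3
Step 4 ('pop'): stack = [-3, -3], depth = 2
Step 5 ('pop'): stack = [-3], depth = 1
Step 6 ('mul'): needs 2 value(s) but depth is 1 — STACK UNDERFLOW

Answer: step 6: mul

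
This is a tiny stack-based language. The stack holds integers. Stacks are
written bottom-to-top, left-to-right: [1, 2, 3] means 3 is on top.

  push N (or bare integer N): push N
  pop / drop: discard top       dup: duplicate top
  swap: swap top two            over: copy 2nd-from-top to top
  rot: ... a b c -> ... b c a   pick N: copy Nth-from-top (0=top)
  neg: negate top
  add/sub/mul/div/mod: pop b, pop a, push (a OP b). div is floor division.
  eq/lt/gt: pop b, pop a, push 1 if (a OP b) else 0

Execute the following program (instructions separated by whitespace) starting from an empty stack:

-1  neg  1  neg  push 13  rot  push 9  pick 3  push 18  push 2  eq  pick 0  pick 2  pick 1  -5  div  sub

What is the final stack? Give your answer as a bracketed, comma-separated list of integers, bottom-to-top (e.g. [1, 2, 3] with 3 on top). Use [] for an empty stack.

Answer: [-1, 13, 1, 9, -1, 0, 0, -1]

Derivation:
After 'push -1': [-1]
After 'neg': [1]
After 'push 1': [1, 1]
After 'neg': [1, -1]
After 'push 13': [1, -1, 13]
After 'rot': [-1, 13, 1]
After 'push 9': [-1, 13, 1, 9]
After 'pick 3': [-1, 13, 1, 9, -1]
After 'push 18': [-1, 13, 1, 9, -1, 18]
After 'push 2': [-1, 13, 1, 9, -1, 18, 2]
After 'eq': [-1, 13, 1, 9, -1, 0]
After 'pick 0': [-1, 13, 1, 9, -1, 0, 0]
After 'pick 2': [-1, 13, 1, 9, -1, 0, 0, -1]
After 'pick 1': [-1, 13, 1, 9, -1, 0, 0, -1, 0]
After 'push -5': [-1, 13, 1, 9, -1, 0, 0, -1, 0, -5]
After 'div': [-1, 13, 1, 9, -1, 0, 0, -1, 0]
After 'sub': [-1, 13, 1, 9, -1, 0, 0, -1]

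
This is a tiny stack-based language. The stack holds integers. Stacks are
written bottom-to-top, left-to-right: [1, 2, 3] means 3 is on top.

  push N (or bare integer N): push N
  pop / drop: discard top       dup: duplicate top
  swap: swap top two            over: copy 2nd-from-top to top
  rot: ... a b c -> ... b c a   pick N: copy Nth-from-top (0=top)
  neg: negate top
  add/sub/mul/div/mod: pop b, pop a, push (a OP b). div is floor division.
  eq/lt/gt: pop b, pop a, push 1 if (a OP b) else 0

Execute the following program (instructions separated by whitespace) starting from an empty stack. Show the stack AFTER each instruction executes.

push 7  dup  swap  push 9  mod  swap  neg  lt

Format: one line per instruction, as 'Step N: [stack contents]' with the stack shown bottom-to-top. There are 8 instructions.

Step 1: [7]
Step 2: [7, 7]
Step 3: [7, 7]
Step 4: [7, 7, 9]
Step 5: [7, 7]
Step 6: [7, 7]
Step 7: [7, -7]
Step 8: [0]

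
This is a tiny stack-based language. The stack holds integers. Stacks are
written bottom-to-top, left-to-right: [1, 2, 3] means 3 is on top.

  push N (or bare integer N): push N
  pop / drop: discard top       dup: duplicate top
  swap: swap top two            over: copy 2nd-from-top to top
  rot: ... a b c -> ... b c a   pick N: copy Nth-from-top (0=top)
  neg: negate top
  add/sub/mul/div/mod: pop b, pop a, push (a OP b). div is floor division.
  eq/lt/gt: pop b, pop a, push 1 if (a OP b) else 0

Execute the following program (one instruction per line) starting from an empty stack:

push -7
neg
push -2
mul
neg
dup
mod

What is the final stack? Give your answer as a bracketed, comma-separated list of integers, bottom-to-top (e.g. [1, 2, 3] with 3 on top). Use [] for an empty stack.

Answer: [0]

Derivation:
After 'push -7': [-7]
After 'neg': [7]
After 'push -2': [7, -2]
After 'mul': [-14]
After 'neg': [14]
After 'dup': [14, 14]
After 'mod': [0]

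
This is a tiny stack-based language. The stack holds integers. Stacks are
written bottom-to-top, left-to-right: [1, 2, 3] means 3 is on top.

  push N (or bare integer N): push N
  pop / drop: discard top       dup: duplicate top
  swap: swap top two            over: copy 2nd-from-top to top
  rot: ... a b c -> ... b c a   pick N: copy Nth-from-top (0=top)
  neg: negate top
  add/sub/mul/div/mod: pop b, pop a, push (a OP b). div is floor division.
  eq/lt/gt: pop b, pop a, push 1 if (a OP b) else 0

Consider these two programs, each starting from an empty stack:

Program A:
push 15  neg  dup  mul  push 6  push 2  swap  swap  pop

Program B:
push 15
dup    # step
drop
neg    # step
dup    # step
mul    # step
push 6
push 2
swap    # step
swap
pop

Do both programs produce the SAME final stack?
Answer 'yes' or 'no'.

Answer: yes

Derivation:
Program A trace:
  After 'push 15': [15]
  After 'neg': [-15]
  After 'dup': [-15, -15]
  After 'mul': [225]
  After 'push 6': [225, 6]
  After 'push 2': [225, 6, 2]
  After 'swap': [225, 2, 6]
  After 'swap': [225, 6, 2]
  After 'pop': [225, 6]
Program A final stack: [225, 6]

Program B trace:
  After 'push 15': [15]
  After 'dup': [15, 15]
  After 'drop': [15]
  After 'neg': [-15]
  After 'dup': [-15, -15]
  After 'mul': [225]
  After 'push 6': [225, 6]
  After 'push 2': [225, 6, 2]
  After 'swap': [225, 2, 6]
  After 'swap': [225, 6, 2]
  After 'pop': [225, 6]
Program B final stack: [225, 6]
Same: yes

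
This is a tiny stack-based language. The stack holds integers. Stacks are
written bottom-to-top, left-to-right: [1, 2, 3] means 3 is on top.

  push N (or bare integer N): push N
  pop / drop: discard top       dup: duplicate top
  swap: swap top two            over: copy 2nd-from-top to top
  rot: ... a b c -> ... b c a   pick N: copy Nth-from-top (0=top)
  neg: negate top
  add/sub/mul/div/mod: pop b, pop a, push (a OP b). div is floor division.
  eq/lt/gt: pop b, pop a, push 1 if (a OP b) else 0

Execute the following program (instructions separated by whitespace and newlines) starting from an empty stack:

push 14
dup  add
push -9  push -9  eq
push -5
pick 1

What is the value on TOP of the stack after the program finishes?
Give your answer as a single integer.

After 'push 14': [14]
After 'dup': [14, 14]
After 'add': [28]
After 'push -9': [28, -9]
After 'push -9': [28, -9, -9]
After 'eq': [28, 1]
After 'push -5': [28, 1, -5]
After 'pick 1': [28, 1, -5, 1]

Answer: 1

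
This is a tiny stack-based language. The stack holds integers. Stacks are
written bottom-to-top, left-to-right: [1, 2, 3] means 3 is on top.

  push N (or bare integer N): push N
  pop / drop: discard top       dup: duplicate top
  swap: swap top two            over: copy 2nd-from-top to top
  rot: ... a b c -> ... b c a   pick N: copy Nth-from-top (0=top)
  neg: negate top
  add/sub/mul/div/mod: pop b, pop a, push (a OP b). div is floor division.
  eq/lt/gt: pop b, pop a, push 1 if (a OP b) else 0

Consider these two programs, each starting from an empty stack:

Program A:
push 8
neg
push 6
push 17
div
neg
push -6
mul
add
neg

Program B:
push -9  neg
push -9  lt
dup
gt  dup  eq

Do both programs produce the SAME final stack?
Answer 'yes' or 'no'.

Answer: no

Derivation:
Program A trace:
  After 'push 8': [8]
  After 'neg': [-8]
  After 'push 6': [-8, 6]
  After 'push 17': [-8, 6, 17]
  After 'div': [-8, 0]
  After 'neg': [-8, 0]
  After 'push -6': [-8, 0, -6]
  After 'mul': [-8, 0]
  After 'add': [-8]
  After 'neg': [8]
Program A final stack: [8]

Program B trace:
  After 'push -9': [-9]
  After 'neg': [9]
  After 'push -9': [9, -9]
  After 'lt': [0]
  After 'dup': [0, 0]
  After 'gt': [0]
  After 'dup': [0, 0]
  After 'eq': [1]
Program B final stack: [1]
Same: no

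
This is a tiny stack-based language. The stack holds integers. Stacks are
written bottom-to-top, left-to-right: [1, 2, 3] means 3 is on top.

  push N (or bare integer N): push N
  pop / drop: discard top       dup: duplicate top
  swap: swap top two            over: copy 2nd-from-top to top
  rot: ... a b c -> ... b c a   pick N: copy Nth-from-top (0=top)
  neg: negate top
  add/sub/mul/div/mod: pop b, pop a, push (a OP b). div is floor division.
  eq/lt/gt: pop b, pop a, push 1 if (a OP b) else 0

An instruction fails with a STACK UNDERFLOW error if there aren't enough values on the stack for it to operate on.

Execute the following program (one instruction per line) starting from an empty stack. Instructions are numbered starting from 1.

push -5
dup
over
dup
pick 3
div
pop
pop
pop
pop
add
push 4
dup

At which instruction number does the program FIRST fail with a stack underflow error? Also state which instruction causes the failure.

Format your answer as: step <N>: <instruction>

Step 1 ('push -5'): stack = [-5], depth = 1
Step 2 ('dup'): stack = [-5, -5], depth = 2
Step 3 ('over'): stack = [-5, -5, -5], depth = 3
Step 4 ('dup'): stack = [-5, -5, -5, -5], depth = 4
Step 5 ('pick 3'): stack = [-5, -5, -5, -5, -5], depth = 5
Step 6 ('div'): stack = [-5, -5, -5, 1], depth = 4
Step 7 ('pop'): stack = [-5, -5, -5], depth = 3
Step 8 ('pop'): stack = [-5, -5], depth = 2
Step 9 ('pop'): stack = [-5], depth = 1
Step 10 ('pop'): stack = [], depth = 0
Step 11 ('add'): needs 2 value(s) but depth is 0 — STACK UNDERFLOW

Answer: step 11: add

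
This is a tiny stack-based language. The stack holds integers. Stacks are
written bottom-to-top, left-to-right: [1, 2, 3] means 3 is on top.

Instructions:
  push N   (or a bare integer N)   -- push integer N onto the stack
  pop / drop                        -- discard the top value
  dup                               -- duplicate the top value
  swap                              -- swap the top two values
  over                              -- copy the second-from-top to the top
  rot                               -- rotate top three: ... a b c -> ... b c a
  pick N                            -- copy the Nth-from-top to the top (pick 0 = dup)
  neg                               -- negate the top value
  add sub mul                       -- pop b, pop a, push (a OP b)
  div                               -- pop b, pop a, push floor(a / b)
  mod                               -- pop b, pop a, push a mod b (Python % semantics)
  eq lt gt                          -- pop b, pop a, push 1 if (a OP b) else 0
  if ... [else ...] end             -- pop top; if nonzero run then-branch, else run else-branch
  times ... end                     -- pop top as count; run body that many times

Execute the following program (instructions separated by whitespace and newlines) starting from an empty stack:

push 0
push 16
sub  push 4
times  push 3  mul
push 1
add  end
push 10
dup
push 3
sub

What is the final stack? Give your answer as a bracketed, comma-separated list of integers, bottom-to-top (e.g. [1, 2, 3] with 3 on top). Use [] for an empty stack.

Answer: [-1256, 10, 7]

Derivation:
After 'push 0': [0]
After 'push 16': [0, 16]
After 'sub': [-16]
After 'push 4': [-16, 4]
After 'times': [-16]
After 'push 3': [-16, 3]
After 'mul': [-48]
After 'push 1': [-48, 1]
After 'add': [-47]
After 'push 3': [-47, 3]
After 'mul': [-141]
After 'push 1': [-141, 1]
After 'add': [-140]
After 'push 3': [-140, 3]
After 'mul': [-420]
After 'push 1': [-420, 1]
After 'add': [-419]
After 'push 3': [-419, 3]
After 'mul': [-1257]
After 'push 1': [-1257, 1]
After 'add': [-1256]
After 'push 10': [-1256, 10]
After 'dup': [-1256, 10, 10]
After 'push 3': [-1256, 10, 10, 3]
After 'sub': [-1256, 10, 7]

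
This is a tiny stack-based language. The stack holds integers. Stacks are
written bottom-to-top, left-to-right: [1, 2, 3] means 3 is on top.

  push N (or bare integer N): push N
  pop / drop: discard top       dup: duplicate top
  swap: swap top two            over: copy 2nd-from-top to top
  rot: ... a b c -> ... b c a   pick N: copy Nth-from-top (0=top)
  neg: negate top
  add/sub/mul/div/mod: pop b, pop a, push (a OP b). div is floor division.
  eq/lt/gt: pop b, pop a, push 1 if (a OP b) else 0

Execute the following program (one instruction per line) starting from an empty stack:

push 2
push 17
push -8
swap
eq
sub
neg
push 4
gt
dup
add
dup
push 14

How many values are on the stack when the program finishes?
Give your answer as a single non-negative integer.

After 'push 2': stack = [2] (depth 1)
After 'push 17': stack = [2, 17] (depth 2)
After 'push -8': stack = [2, 17, -8] (depth 3)
After 'swap': stack = [2, -8, 17] (depth 3)
After 'eq': stack = [2, 0] (depth 2)
After 'sub': stack = [2] (depth 1)
After 'neg': stack = [-2] (depth 1)
After 'push 4': stack = [-2, 4] (depth 2)
After 'gt': stack = [0] (depth 1)
After 'dup': stack = [0, 0] (depth 2)
After 'add': stack = [0] (depth 1)
After 'dup': stack = [0, 0] (depth 2)
After 'push 14': stack = [0, 0, 14] (depth 3)

Answer: 3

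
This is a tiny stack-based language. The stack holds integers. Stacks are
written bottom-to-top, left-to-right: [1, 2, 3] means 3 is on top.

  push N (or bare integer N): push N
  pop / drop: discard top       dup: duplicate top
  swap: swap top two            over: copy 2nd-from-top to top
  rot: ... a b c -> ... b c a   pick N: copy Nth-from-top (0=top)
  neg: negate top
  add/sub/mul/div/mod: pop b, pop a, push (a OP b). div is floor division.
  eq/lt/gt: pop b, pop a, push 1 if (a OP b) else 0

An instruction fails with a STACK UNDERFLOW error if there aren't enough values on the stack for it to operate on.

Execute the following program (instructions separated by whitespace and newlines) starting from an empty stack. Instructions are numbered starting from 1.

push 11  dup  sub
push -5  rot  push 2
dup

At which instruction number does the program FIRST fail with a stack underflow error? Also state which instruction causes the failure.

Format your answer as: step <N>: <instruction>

Step 1 ('push 11'): stack = [11], depth = 1
Step 2 ('dup'): stack = [11, 11], depth = 2
Step 3 ('sub'): stack = [0], depth = 1
Step 4 ('push -5'): stack = [0, -5], depth = 2
Step 5 ('rot'): needs 3 value(s) but depth is 2 — STACK UNDERFLOW

Answer: step 5: rot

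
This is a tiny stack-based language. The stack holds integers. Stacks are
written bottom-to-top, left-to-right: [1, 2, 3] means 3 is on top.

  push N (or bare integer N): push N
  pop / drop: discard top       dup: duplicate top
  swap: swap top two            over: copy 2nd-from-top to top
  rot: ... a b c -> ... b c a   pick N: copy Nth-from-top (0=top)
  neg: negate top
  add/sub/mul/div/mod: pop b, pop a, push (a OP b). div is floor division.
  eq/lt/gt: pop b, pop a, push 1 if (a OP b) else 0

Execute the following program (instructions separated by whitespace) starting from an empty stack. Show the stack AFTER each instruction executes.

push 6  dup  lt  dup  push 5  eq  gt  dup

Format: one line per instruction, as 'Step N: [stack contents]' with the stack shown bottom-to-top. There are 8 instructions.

Step 1: [6]
Step 2: [6, 6]
Step 3: [0]
Step 4: [0, 0]
Step 5: [0, 0, 5]
Step 6: [0, 0]
Step 7: [0]
Step 8: [0, 0]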